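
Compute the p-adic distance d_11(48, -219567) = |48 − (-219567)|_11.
d_11(48, -219567) = 1/14641

Step 1 — x − y = 48 − (-219567) = 219615. Step 2 — v_11(219615) = 4 (factor: 219615 = (11^4 · 15); the sign does not affect v_p). Step 3 — |x − y|_11 = 11^{-4} = 1/14641.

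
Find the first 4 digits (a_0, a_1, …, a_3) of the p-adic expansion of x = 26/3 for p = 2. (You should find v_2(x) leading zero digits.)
(a_0, …, a_3) = (0, 1, 1, 1)

v_2(26/3) = 1, so a_0 = ... = a_0 = 0. Factor out: x = 2^1 · u with u = 13/3 a unit in ℤ_2. Expand u iteratively via a_{v+i} = u_i mod 2, u_{i+1} = (u_i − a_{v+i})/2:
  u_0 = 13/3;  a_1 = 1;  u_1 = (u_0 − 1)/2 = 5/3
  u_1 = 5/3;  a_2 = 1;  u_2 = (u_1 − 1)/2 = 1/3
  u_2 = 1/3;  a_3 = 1;  u_3 = (u_2 − 1)/2 = -1/3
Digits: (0, 1, 1, 1).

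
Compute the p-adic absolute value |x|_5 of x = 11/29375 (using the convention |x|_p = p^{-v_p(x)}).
|11/29375|_5 = 625

Step 1 — compute v_5(x) by factoring powers of 5 out of the numerator and denominator: v_5(11/29375) = -4. Step 2 — apply |x|_p = p^{-v_p(x)} = 5^{4} = 625.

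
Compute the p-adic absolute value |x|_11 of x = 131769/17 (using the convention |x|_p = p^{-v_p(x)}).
|131769/17|_11 = 1/14641

Step 1 — compute v_11(x) by factoring powers of 11 out of the numerator and denominator: v_11(131769/17) = 4. Step 2 — apply |x|_p = p^{-v_p(x)} = 11^{-4} = 1/14641.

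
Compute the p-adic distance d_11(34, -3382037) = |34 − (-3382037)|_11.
d_11(34, -3382037) = 1/161051

Step 1 — x − y = 34 − (-3382037) = 3382071. Step 2 — v_11(3382071) = 5 (factor: 3382071 = (11^5 · 21); the sign does not affect v_p). Step 3 — |x − y|_11 = 11^{-5} = 1/161051.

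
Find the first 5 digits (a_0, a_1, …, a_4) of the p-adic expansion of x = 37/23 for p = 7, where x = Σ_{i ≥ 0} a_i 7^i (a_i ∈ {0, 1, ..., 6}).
(a_0, …, a_4) = (1, 1, 2, 0, 3)

v_7(37/23) = 0 (numerator and denominator both coprime to 7), so x ∈ ℤ_7^×. Compute digits iteratively via a_i = x_i mod 7, x_{i+1} = (x_i − a_i)/7, with x_0 = x:
  x_0 = 37/23;  a_0 = 1;  x_1 = (x_0 − 1)/7 = 2/23
  x_1 = 2/23;  a_1 = 1;  x_2 = (x_1 − 1)/7 = -3/23
  x_2 = -3/23;  a_2 = 2;  x_3 = (x_2 − 2)/7 = -7/23
  x_3 = -7/23;  a_3 = 0;  x_4 = (x_3 − 0)/7 = -1/23
  x_4 = -1/23;  a_4 = 3;  x_5 = (x_4 − 3)/7 = -10/23
Digits: (1, 1, 2, 0, 3).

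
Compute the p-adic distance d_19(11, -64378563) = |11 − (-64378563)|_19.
d_19(11, -64378563) = 1/2476099

Step 1 — x − y = 11 − (-64378563) = 64378574. Step 2 — v_19(64378574) = 5 (factor: 64378574 = (19^5 · 26); the sign does not affect v_p). Step 3 — |x − y|_19 = 19^{-5} = 1/2476099.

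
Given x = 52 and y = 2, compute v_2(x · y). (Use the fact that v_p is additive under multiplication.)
v_2(104) = 3

v_p(x) = 2 (factor: 52 = 2^2 · 13); v_p(y) = 1 (factor: 2 = 2^1 · 1). Additivity: v_p(xy) = v_p(x) + v_p(y) = 2 + 1 = 3. (Direct check: xy = 104 = 2^3 · (13).)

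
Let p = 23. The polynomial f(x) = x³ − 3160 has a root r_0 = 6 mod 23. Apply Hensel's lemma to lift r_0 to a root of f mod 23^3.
r_2 = 9712 (mod 12167)

Hensel: r_{i+1} = r_i − f(r_i)/f′(r_i) mod 23^{i+2}, where f′(x) = 3x². Iterate:
  r_0 = 6 (mod 23)
  r_1 = 190 (mod 529)
  r_2 = 9712 (mod 12167)
Final: r = 9712 with f(r) ≡ 0 mod 23^3.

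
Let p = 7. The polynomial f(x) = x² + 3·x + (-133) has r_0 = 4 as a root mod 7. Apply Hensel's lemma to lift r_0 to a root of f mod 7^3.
r_2 = 214 (mod 343)

Hensel: r_{i+1} = r_i − f(r_i)·(f′(r_i))^{-1} mod 7^{i+2}, f′(x) = 2x + 3. Iterate:
  r_0 = 4 (mod 7)
  r_1 = 18 (mod 49)
  r_2 = 214 (mod 343)
Final: r = 214 satisfies f(r) ≡ 0 mod 7^3.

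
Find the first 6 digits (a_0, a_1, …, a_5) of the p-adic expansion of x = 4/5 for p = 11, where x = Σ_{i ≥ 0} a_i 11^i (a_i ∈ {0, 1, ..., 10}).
(a_0, …, a_5) = (3, 2, 2, 2, 2, 2)

v_11(4/5) = 0 (numerator and denominator both coprime to 11), so x ∈ ℤ_11^×. Compute digits iteratively via a_i = x_i mod 11, x_{i+1} = (x_i − a_i)/11, with x_0 = x:
  x_0 = 4/5;  a_0 = 3;  x_1 = (x_0 − 3)/11 = -1/5
  x_1 = -1/5;  a_1 = 2;  x_2 = (x_1 − 2)/11 = -1/5
  x_2 = -1/5;  a_2 = 2;  x_3 = (x_2 − 2)/11 = -1/5
  x_3 = -1/5;  a_3 = 2;  x_4 = (x_3 − 2)/11 = -1/5
  x_4 = -1/5;  a_4 = 2;  x_5 = (x_4 − 2)/11 = -1/5
  x_5 = -1/5;  a_5 = 2;  x_6 = (x_5 − 2)/11 = -1/5
Digits: (3, 2, 2, 2, 2, 2).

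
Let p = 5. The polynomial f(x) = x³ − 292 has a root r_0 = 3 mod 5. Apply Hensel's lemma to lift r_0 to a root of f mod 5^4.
r_3 = 23 (mod 625)

Hensel: r_{i+1} = r_i − f(r_i)/f′(r_i) mod 5^{i+2}, where f′(x) = 3x². Iterate:
  r_0 = 3 (mod 5)
  r_1 = 23 (mod 25)
  r_2 = 23 (mod 125)
  r_3 = 23 (mod 625)
Final: r = 23 with f(r) ≡ 0 mod 5^4.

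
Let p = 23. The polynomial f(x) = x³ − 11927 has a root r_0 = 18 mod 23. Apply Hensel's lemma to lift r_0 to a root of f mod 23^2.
r_1 = 64 (mod 529)

Hensel: r_{i+1} = r_i − f(r_i)/f′(r_i) mod 23^{i+2}, where f′(x) = 3x². Iterate:
  r_0 = 18 (mod 23)
  r_1 = 64 (mod 529)
Final: r = 64 with f(r) ≡ 0 mod 23^2.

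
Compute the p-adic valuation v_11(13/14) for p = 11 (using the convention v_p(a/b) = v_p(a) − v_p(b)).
v_11(13/14) = 0

Factor powers of 11 from the numerator and denominator of the reduced fraction: 13 = 11^0 · 13 and 14 = 11^0 · 14. Apply v_p(a/b) = v_p(a) − v_p(b): v_11(13/14) = 0 − 0 = 0.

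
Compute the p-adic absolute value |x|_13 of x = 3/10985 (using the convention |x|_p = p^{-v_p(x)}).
|3/10985|_13 = 2197

Step 1 — compute v_13(x) by factoring powers of 13 out of the numerator and denominator: v_13(3/10985) = -3. Step 2 — apply |x|_p = p^{-v_p(x)} = 13^{3} = 2197.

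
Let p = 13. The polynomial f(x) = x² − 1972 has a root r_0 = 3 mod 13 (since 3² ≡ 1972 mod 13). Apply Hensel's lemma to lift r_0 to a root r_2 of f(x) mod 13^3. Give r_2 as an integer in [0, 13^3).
r_2 = 809 (mod 2197)

Hensel's recurrence: r_{i+1} = r_i − f(r_i)·(f′(r_i))^{-1} mod 13^{i+2}, with f′(x) = 2x. Iterate:
  r_0 = 3 (mod 13)
  r_1 = 133 (mod 169)
  r_2 = 809 (mod 2197)
Final: r_2 = 809, and one checks f(r_2) ≡ 0 mod 13^3.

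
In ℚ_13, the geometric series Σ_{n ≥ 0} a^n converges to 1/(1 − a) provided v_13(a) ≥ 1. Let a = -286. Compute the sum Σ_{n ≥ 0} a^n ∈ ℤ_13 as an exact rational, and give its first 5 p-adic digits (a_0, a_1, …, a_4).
Σ a^n = 1/(1 − a) = 1/287;  first 5 digits = (1, 4, 1, 10, 11)

v_13(a) = 1 ≥ 1, so the series converges in ℤ_13 to 1/(1 − a) = 1/(1 − (-286)) = 1/287. Expand this rational in ℤ_13: compute digits iteratively via d_i = x_i mod 13, x_{i+1} = (x_i − d_i)/13. The first 5 digits are (1, 4, 1, 10, 11).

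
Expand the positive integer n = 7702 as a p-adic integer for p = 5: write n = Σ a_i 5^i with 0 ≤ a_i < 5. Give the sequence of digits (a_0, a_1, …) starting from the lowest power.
(a_0, a_1, …) = (2, 0, 3, 1, 2, 2)

Repeated division by 5 gives the digits low-to-high: 7702 = 2 + 3·5^2 + 1·5^3 + 2·5^4 + 2·5^5. Digit sequence: (2, 0, 3, 1, 2, 2).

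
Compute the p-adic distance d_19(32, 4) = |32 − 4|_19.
d_19(32, 4) = 1

Step 1 — x − y = 32 − 4 = 28. Step 2 — v_19(28) = 0 (factor: 28 = (19^0 · 28); the sign does not affect v_p). Step 3 — |x − y|_19 = 19^{0} = 1.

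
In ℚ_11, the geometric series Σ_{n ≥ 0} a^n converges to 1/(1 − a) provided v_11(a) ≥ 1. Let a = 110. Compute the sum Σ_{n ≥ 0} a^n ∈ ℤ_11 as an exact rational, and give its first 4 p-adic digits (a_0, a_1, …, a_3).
Σ a^n = 1/(1 − a) = -1/109;  first 4 digits = (1, 10, 1, 8)

v_11(a) = 1 ≥ 1, so the series converges in ℤ_11 to 1/(1 − a) = 1/(1 − 110) = -1/109. Expand this rational in ℤ_11: compute digits iteratively via d_i = x_i mod 11, x_{i+1} = (x_i − d_i)/11. The first 4 digits are (1, 10, 1, 8).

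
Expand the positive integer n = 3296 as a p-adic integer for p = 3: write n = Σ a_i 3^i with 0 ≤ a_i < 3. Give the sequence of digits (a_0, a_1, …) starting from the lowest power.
(a_0, a_1, …) = (2, 0, 0, 2, 1, 1, 1, 1)

Repeated division by 3 gives the digits low-to-high: 3296 = 2 + 2·3^3 + 1·3^4 + 1·3^5 + 1·3^6 + 1·3^7. Digit sequence: (2, 0, 0, 2, 1, 1, 1, 1).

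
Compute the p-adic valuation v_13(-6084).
v_13(-6084) = 2

v_13(n) is the largest exponent k such that 13^k divides n. Factor out: -6084 = -13^2 · 36. (Sign doesn't affect v_p.) So v_13(-6084) = 2.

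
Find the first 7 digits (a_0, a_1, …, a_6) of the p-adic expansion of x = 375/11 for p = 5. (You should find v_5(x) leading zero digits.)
(a_0, …, a_6) = (0, 0, 0, 3, 4, 0, 3)

v_5(375/11) = 3, so a_0 = ... = a_2 = 0. Factor out: x = 5^3 · u with u = 3/11 a unit in ℤ_5. Expand u iteratively via a_{v+i} = u_i mod 5, u_{i+1} = (u_i − a_{v+i})/5:
  u_0 = 3/11;  a_3 = 3;  u_1 = (u_0 − 3)/5 = -6/11
  u_1 = -6/11;  a_4 = 4;  u_2 = (u_1 − 4)/5 = -10/11
  u_2 = -10/11;  a_5 = 0;  u_3 = (u_2 − 0)/5 = -2/11
  u_3 = -2/11;  a_6 = 3;  u_4 = (u_3 − 3)/5 = -7/11
Digits: (0, 0, 0, 3, 4, 0, 3).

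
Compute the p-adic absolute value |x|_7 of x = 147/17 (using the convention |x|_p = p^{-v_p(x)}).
|147/17|_7 = 1/49

Step 1 — compute v_7(x) by factoring powers of 7 out of the numerator and denominator: v_7(147/17) = 2. Step 2 — apply |x|_p = p^{-v_p(x)} = 7^{-2} = 1/49.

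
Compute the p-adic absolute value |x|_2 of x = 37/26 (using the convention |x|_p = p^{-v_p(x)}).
|37/26|_2 = 2

Step 1 — compute v_2(x) by factoring powers of 2 out of the numerator and denominator: v_2(37/26) = -1. Step 2 — apply |x|_p = p^{-v_p(x)} = 2^{1} = 2.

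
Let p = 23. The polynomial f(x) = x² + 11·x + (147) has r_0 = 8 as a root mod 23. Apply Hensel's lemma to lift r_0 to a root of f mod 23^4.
r_3 = 139457 (mod 279841)

Hensel: r_{i+1} = r_i − f(r_i)·(f′(r_i))^{-1} mod 23^{i+2}, f′(x) = 2x + 11. Iterate:
  r_0 = 8 (mod 23)
  r_1 = 330 (mod 529)
  r_2 = 5620 (mod 12167)
  r_3 = 139457 (mod 279841)
Final: r = 139457 satisfies f(r) ≡ 0 mod 23^4.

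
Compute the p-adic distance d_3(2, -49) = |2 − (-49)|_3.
d_3(2, -49) = 1/3

Step 1 — x − y = 2 − (-49) = 51. Step 2 — v_3(51) = 1 (factor: 51 = (3^1 · 17); the sign does not affect v_p). Step 3 — |x − y|_3 = 3^{-1} = 1/3.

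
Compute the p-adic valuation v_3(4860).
v_3(4860) = 5

v_3(n) is the largest exponent k such that 3^k divides n. Factor out: 4860 = 3^5 · 20. (Sign doesn't affect v_p.) So v_3(4860) = 5.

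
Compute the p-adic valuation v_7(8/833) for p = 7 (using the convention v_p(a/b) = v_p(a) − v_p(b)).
v_7(8/833) = -2

Factor powers of 7 from the numerator and denominator of the reduced fraction: 8 = 7^0 · 8 and 833 = 7^2 · 17. Apply v_p(a/b) = v_p(a) − v_p(b): v_7(8/833) = 0 − 2 = -2.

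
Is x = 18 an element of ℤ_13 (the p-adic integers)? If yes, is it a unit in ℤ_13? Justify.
x ∈ ℤ_13^× (unit); v_13(x) = 0

ℤ_13 = {x ∈ ℚ_13 : v_13(x) ≥ 0} and ℤ_13^× = {x ∈ ℤ_13 : v_13(x) = 0}. Here v_13(18) = v_13(num) − v_13(den) = 0; compare against these criteria.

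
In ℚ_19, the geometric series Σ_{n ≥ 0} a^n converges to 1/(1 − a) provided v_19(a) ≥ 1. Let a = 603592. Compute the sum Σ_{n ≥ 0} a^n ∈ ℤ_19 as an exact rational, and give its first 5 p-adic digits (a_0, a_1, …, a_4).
Σ a^n = 1/(1 − a) = -1/603591;  first 5 digits = (1, 0, 0, 12, 4)

v_19(a) = 3 ≥ 1, so the series converges in ℤ_19 to 1/(1 − a) = 1/(1 − 603592) = -1/603591. Expand this rational in ℤ_19: compute digits iteratively via d_i = x_i mod 19, x_{i+1} = (x_i − d_i)/19. The first 5 digits are (1, 0, 0, 12, 4).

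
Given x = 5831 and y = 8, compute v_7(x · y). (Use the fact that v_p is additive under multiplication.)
v_7(46648) = 3

v_p(x) = 3 (factor: 5831 = 7^3 · 17); v_p(y) = 0 (factor: 8 = 7^0 · 8). Additivity: v_p(xy) = v_p(x) + v_p(y) = 3 + 0 = 3. (Direct check: xy = 46648 = 7^3 · (136).)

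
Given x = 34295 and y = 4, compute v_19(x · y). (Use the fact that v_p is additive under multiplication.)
v_19(137180) = 3

v_p(x) = 3 (factor: 34295 = 19^3 · 5); v_p(y) = 0 (factor: 4 = 19^0 · 4). Additivity: v_p(xy) = v_p(x) + v_p(y) = 3 + 0 = 3. (Direct check: xy = 137180 = 19^3 · (20).)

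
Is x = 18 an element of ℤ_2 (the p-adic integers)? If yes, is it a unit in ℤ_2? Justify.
x ∈ ℤ_2 but not a unit; v_2(x) = 1 > 0

ℤ_2 = {x ∈ ℚ_2 : v_2(x) ≥ 0} and ℤ_2^× = {x ∈ ℤ_2 : v_2(x) = 0}. Here v_2(18) = v_2(num) − v_2(den) = 1; compare against these criteria.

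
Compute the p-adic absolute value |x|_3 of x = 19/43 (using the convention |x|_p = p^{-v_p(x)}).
|19/43|_3 = 1

Step 1 — compute v_3(x) by factoring powers of 3 out of the numerator and denominator: v_3(19/43) = 0. Step 2 — apply |x|_p = p^{-v_p(x)} = 3^{0} = 1.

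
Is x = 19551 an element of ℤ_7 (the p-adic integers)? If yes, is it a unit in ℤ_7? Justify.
x ∈ ℤ_7 but not a unit; v_7(x) = 3 > 0

ℤ_7 = {x ∈ ℚ_7 : v_7(x) ≥ 0} and ℤ_7^× = {x ∈ ℤ_7 : v_7(x) = 0}. Here v_7(19551) = v_7(num) − v_7(den) = 3; compare against these criteria.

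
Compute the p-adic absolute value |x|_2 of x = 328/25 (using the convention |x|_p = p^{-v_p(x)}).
|328/25|_2 = 1/8

Step 1 — compute v_2(x) by factoring powers of 2 out of the numerator and denominator: v_2(328/25) = 3. Step 2 — apply |x|_p = p^{-v_p(x)} = 2^{-3} = 1/8.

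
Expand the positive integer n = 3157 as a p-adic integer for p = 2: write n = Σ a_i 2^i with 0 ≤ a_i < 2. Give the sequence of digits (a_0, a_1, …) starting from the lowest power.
(a_0, a_1, …) = (1, 0, 1, 0, 1, 0, 1, 0, 0, 0, 1, 1)

Repeated division by 2 gives the digits low-to-high: 3157 = 1 + 1·2^2 + 1·2^4 + 1·2^6 + 1·2^10 + 1·2^11. Digit sequence: (1, 0, 1, 0, 1, 0, 1, 0, 0, 0, 1, 1).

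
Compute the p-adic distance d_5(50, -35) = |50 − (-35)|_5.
d_5(50, -35) = 1/5

Step 1 — x − y = 50 − (-35) = 85. Step 2 — v_5(85) = 1 (factor: 85 = (5^1 · 17); the sign does not affect v_p). Step 3 — |x − y|_5 = 5^{-1} = 1/5.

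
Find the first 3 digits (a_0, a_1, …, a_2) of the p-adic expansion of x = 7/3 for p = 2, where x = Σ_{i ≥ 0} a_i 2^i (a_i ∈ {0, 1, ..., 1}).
(a_0, …, a_2) = (1, 0, 1)

v_2(7/3) = 0 (numerator and denominator both coprime to 2), so x ∈ ℤ_2^×. Compute digits iteratively via a_i = x_i mod 2, x_{i+1} = (x_i − a_i)/2, with x_0 = x:
  x_0 = 7/3;  a_0 = 1;  x_1 = (x_0 − 1)/2 = 2/3
  x_1 = 2/3;  a_1 = 0;  x_2 = (x_1 − 0)/2 = 1/3
  x_2 = 1/3;  a_2 = 1;  x_3 = (x_2 − 1)/2 = -1/3
Digits: (1, 0, 1).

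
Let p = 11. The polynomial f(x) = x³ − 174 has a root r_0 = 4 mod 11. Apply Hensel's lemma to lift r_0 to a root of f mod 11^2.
r_1 = 92 (mod 121)

Hensel: r_{i+1} = r_i − f(r_i)/f′(r_i) mod 11^{i+2}, where f′(x) = 3x². Iterate:
  r_0 = 4 (mod 11)
  r_1 = 92 (mod 121)
Final: r = 92 with f(r) ≡ 0 mod 11^2.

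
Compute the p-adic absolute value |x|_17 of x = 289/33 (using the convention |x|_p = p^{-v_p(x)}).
|289/33|_17 = 1/289

Step 1 — compute v_17(x) by factoring powers of 17 out of the numerator and denominator: v_17(289/33) = 2. Step 2 — apply |x|_p = p^{-v_p(x)} = 17^{-2} = 1/289.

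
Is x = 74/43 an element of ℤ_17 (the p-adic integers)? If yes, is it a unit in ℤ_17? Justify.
x ∈ ℤ_17^× (unit); v_17(x) = 0

ℤ_17 = {x ∈ ℚ_17 : v_17(x) ≥ 0} and ℤ_17^× = {x ∈ ℤ_17 : v_17(x) = 0}. Here v_17(74/43) = v_17(num) − v_17(den) = 0; compare against these criteria.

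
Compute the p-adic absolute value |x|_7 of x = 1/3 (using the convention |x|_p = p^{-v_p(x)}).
|1/3|_7 = 1

Step 1 — compute v_7(x) by factoring powers of 7 out of the numerator and denominator: v_7(1/3) = 0. Step 2 — apply |x|_p = p^{-v_p(x)} = 7^{0} = 1.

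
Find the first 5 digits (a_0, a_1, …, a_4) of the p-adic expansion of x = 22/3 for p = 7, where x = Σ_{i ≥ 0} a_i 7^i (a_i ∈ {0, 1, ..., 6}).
(a_0, …, a_4) = (5, 5, 4, 4, 4)

v_7(22/3) = 0 (numerator and denominator both coprime to 7), so x ∈ ℤ_7^×. Compute digits iteratively via a_i = x_i mod 7, x_{i+1} = (x_i − a_i)/7, with x_0 = x:
  x_0 = 22/3;  a_0 = 5;  x_1 = (x_0 − 5)/7 = 1/3
  x_1 = 1/3;  a_1 = 5;  x_2 = (x_1 − 5)/7 = -2/3
  x_2 = -2/3;  a_2 = 4;  x_3 = (x_2 − 4)/7 = -2/3
  x_3 = -2/3;  a_3 = 4;  x_4 = (x_3 − 4)/7 = -2/3
  x_4 = -2/3;  a_4 = 4;  x_5 = (x_4 − 4)/7 = -2/3
Digits: (5, 5, 4, 4, 4).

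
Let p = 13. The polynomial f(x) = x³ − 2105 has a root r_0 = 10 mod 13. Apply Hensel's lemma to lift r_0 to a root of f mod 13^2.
r_1 = 101 (mod 169)

Hensel: r_{i+1} = r_i − f(r_i)/f′(r_i) mod 13^{i+2}, where f′(x) = 3x². Iterate:
  r_0 = 10 (mod 13)
  r_1 = 101 (mod 169)
Final: r = 101 with f(r) ≡ 0 mod 13^2.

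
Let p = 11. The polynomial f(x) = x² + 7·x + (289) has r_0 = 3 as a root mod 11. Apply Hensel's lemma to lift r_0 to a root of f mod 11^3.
r_2 = 146 (mod 1331)

Hensel: r_{i+1} = r_i − f(r_i)·(f′(r_i))^{-1} mod 11^{i+2}, f′(x) = 2x + 7. Iterate:
  r_0 = 3 (mod 11)
  r_1 = 25 (mod 121)
  r_2 = 146 (mod 1331)
Final: r = 146 satisfies f(r) ≡ 0 mod 11^3.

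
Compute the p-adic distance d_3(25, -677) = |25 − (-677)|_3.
d_3(25, -677) = 1/27

Step 1 — x − y = 25 − (-677) = 702. Step 2 — v_3(702) = 3 (factor: 702 = (3^3 · 26); the sign does not affect v_p). Step 3 — |x − y|_3 = 3^{-3} = 1/27.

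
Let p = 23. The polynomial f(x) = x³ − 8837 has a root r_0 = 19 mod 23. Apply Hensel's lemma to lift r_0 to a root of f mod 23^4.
r_3 = 206789 (mod 279841)

Hensel: r_{i+1} = r_i − f(r_i)/f′(r_i) mod 23^{i+2}, where f′(x) = 3x². Iterate:
  r_0 = 19 (mod 23)
  r_1 = 479 (mod 529)
  r_2 = 12117 (mod 12167)
  r_3 = 206789 (mod 279841)
Final: r = 206789 with f(r) ≡ 0 mod 23^4.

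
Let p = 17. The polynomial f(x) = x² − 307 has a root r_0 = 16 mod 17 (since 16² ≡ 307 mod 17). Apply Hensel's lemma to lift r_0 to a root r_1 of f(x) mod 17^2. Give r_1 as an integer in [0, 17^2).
r_1 = 135 (mod 289)

Hensel's recurrence: r_{i+1} = r_i − f(r_i)·(f′(r_i))^{-1} mod 17^{i+2}, with f′(x) = 2x. Iterate:
  r_0 = 16 (mod 17)
  r_1 = 135 (mod 289)
Final: r_1 = 135, and one checks f(r_1) ≡ 0 mod 17^2.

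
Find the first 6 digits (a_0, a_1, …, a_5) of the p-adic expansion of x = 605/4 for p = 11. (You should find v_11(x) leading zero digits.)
(a_0, …, a_5) = (0, 0, 4, 8, 2, 8)

v_11(605/4) = 2, so a_0 = ... = a_1 = 0. Factor out: x = 11^2 · u with u = 5/4 a unit in ℤ_11. Expand u iteratively via a_{v+i} = u_i mod 11, u_{i+1} = (u_i − a_{v+i})/11:
  u_0 = 5/4;  a_2 = 4;  u_1 = (u_0 − 4)/11 = -1/4
  u_1 = -1/4;  a_3 = 8;  u_2 = (u_1 − 8)/11 = -3/4
  u_2 = -3/4;  a_4 = 2;  u_3 = (u_2 − 2)/11 = -1/4
  u_3 = -1/4;  a_5 = 8;  u_4 = (u_3 − 8)/11 = -3/4
Digits: (0, 0, 4, 8, 2, 8).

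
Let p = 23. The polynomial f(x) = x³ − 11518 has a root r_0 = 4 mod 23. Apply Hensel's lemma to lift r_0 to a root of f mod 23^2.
r_1 = 441 (mod 529)

Hensel: r_{i+1} = r_i − f(r_i)/f′(r_i) mod 23^{i+2}, where f′(x) = 3x². Iterate:
  r_0 = 4 (mod 23)
  r_1 = 441 (mod 529)
Final: r = 441 with f(r) ≡ 0 mod 23^2.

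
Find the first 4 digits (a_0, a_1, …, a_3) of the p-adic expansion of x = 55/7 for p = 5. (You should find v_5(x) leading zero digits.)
(a_0, …, a_3) = (0, 3, 4, 2)

v_5(55/7) = 1, so a_0 = ... = a_0 = 0. Factor out: x = 5^1 · u with u = 11/7 a unit in ℤ_5. Expand u iteratively via a_{v+i} = u_i mod 5, u_{i+1} = (u_i − a_{v+i})/5:
  u_0 = 11/7;  a_1 = 3;  u_1 = (u_0 − 3)/5 = -2/7
  u_1 = -2/7;  a_2 = 4;  u_2 = (u_1 − 4)/5 = -6/7
  u_2 = -6/7;  a_3 = 2;  u_3 = (u_2 − 2)/5 = -4/7
Digits: (0, 3, 4, 2).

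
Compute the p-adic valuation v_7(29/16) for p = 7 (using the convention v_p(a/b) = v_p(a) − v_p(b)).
v_7(29/16) = 0

Factor powers of 7 from the numerator and denominator of the reduced fraction: 29 = 7^0 · 29 and 16 = 7^0 · 16. Apply v_p(a/b) = v_p(a) − v_p(b): v_7(29/16) = 0 − 0 = 0.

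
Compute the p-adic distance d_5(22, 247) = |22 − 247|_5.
d_5(22, 247) = 1/25

Step 1 — x − y = 22 − 247 = -225. Step 2 — v_5(-225) = 2 (factor: -225 = −(5^2 · 9); the sign does not affect v_p). Step 3 — |x − y|_5 = 5^{-2} = 1/25.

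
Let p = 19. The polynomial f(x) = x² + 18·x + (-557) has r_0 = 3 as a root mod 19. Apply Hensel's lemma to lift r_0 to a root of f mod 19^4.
r_3 = 19668 (mod 130321)

Hensel: r_{i+1} = r_i − f(r_i)·(f′(r_i))^{-1} mod 19^{i+2}, f′(x) = 2x + 18. Iterate:
  r_0 = 3 (mod 19)
  r_1 = 174 (mod 361)
  r_2 = 5950 (mod 6859)
  r_3 = 19668 (mod 130321)
Final: r = 19668 satisfies f(r) ≡ 0 mod 19^4.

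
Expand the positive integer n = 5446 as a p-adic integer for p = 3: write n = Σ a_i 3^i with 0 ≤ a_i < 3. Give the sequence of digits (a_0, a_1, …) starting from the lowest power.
(a_0, a_1, …) = (1, 0, 2, 0, 1, 1, 1, 2)

Repeated division by 3 gives the digits low-to-high: 5446 = 1 + 2·3^2 + 1·3^4 + 1·3^5 + 1·3^6 + 2·3^7. Digit sequence: (1, 0, 2, 0, 1, 1, 1, 2).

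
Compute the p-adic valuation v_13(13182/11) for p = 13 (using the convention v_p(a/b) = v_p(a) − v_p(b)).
v_13(13182/11) = 3

Factor powers of 13 from the numerator and denominator of the reduced fraction: 13182 = 13^3 · 6 and 11 = 13^0 · 11. Apply v_p(a/b) = v_p(a) − v_p(b): v_13(13182/11) = 3 − 0 = 3.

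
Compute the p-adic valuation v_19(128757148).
v_19(128757148) = 5

v_19(n) is the largest exponent k such that 19^k divides n. Factor out: 128757148 = 19^5 · 52. (Sign doesn't affect v_p.) So v_19(128757148) = 5.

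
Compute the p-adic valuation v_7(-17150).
v_7(-17150) = 3

v_7(n) is the largest exponent k such that 7^k divides n. Factor out: -17150 = -7^3 · 50. (Sign doesn't affect v_p.) So v_7(-17150) = 3.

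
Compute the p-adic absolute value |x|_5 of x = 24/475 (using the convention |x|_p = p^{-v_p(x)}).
|24/475|_5 = 25

Step 1 — compute v_5(x) by factoring powers of 5 out of the numerator and denominator: v_5(24/475) = -2. Step 2 — apply |x|_p = p^{-v_p(x)} = 5^{2} = 25.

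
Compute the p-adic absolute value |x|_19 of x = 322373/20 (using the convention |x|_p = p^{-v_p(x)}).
|322373/20|_19 = 1/6859

Step 1 — compute v_19(x) by factoring powers of 19 out of the numerator and denominator: v_19(322373/20) = 3. Step 2 — apply |x|_p = p^{-v_p(x)} = 19^{-3} = 1/6859.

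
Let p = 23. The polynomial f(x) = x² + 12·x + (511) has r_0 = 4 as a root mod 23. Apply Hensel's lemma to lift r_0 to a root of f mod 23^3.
r_2 = 3546 (mod 12167)

Hensel: r_{i+1} = r_i − f(r_i)·(f′(r_i))^{-1} mod 23^{i+2}, f′(x) = 2x + 12. Iterate:
  r_0 = 4 (mod 23)
  r_1 = 372 (mod 529)
  r_2 = 3546 (mod 12167)
Final: r = 3546 satisfies f(r) ≡ 0 mod 23^3.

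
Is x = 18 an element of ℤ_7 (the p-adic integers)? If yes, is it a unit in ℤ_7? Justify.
x ∈ ℤ_7^× (unit); v_7(x) = 0

ℤ_7 = {x ∈ ℚ_7 : v_7(x) ≥ 0} and ℤ_7^× = {x ∈ ℤ_7 : v_7(x) = 0}. Here v_7(18) = v_7(num) − v_7(den) = 0; compare against these criteria.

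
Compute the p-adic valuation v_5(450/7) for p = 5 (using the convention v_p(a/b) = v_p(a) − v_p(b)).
v_5(450/7) = 2

Factor powers of 5 from the numerator and denominator of the reduced fraction: 450 = 5^2 · 18 and 7 = 5^0 · 7. Apply v_p(a/b) = v_p(a) − v_p(b): v_5(450/7) = 2 − 0 = 2.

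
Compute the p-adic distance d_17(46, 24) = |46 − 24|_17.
d_17(46, 24) = 1

Step 1 — x − y = 46 − 24 = 22. Step 2 — v_17(22) = 0 (factor: 22 = (17^0 · 22); the sign does not affect v_p). Step 3 — |x − y|_17 = 17^{0} = 1.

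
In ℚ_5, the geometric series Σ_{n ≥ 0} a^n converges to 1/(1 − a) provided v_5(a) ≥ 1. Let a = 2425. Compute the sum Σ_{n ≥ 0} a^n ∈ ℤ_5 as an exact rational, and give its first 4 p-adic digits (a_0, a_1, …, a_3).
Σ a^n = 1/(1 − a) = -1/2424;  first 4 digits = (1, 0, 2, 4)

v_5(a) = 2 ≥ 1, so the series converges in ℤ_5 to 1/(1 − a) = 1/(1 − 2425) = -1/2424. Expand this rational in ℤ_5: compute digits iteratively via d_i = x_i mod 5, x_{i+1} = (x_i − d_i)/5. The first 4 digits are (1, 0, 2, 4).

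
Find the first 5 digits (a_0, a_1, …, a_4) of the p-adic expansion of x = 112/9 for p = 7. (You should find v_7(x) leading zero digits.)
(a_0, …, a_4) = (0, 1, 4, 1, 6)

v_7(112/9) = 1, so a_0 = ... = a_0 = 0. Factor out: x = 7^1 · u with u = 16/9 a unit in ℤ_7. Expand u iteratively via a_{v+i} = u_i mod 7, u_{i+1} = (u_i − a_{v+i})/7:
  u_0 = 16/9;  a_1 = 1;  u_1 = (u_0 − 1)/7 = 1/9
  u_1 = 1/9;  a_2 = 4;  u_2 = (u_1 − 4)/7 = -5/9
  u_2 = -5/9;  a_3 = 1;  u_3 = (u_2 − 1)/7 = -2/9
  u_3 = -2/9;  a_4 = 6;  u_4 = (u_3 − 6)/7 = -8/9
Digits: (0, 1, 4, 1, 6).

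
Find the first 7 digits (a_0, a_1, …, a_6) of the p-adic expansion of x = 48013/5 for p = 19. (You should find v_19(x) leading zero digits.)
(a_0, …, a_6) = (0, 0, 0, 9, 11, 7, 11)

v_19(48013/5) = 3, so a_0 = ... = a_2 = 0. Factor out: x = 19^3 · u with u = 7/5 a unit in ℤ_19. Expand u iteratively via a_{v+i} = u_i mod 19, u_{i+1} = (u_i − a_{v+i})/19:
  u_0 = 7/5;  a_3 = 9;  u_1 = (u_0 − 9)/19 = -2/5
  u_1 = -2/5;  a_4 = 11;  u_2 = (u_1 − 11)/19 = -3/5
  u_2 = -3/5;  a_5 = 7;  u_3 = (u_2 − 7)/19 = -2/5
  u_3 = -2/5;  a_6 = 11;  u_4 = (u_3 − 11)/19 = -3/5
Digits: (0, 0, 0, 9, 11, 7, 11).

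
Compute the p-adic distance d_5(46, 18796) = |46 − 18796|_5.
d_5(46, 18796) = 1/3125

Step 1 — x − y = 46 − 18796 = -18750. Step 2 — v_5(-18750) = 5 (factor: -18750 = −(5^5 · 6); the sign does not affect v_p). Step 3 — |x − y|_5 = 5^{-5} = 1/3125.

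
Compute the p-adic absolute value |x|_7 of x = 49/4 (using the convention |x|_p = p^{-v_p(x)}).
|49/4|_7 = 1/49

Step 1 — compute v_7(x) by factoring powers of 7 out of the numerator and denominator: v_7(49/4) = 2. Step 2 — apply |x|_p = p^{-v_p(x)} = 7^{-2} = 1/49.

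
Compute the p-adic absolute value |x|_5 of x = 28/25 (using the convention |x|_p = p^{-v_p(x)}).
|28/25|_5 = 25

Step 1 — compute v_5(x) by factoring powers of 5 out of the numerator and denominator: v_5(28/25) = -2. Step 2 — apply |x|_p = p^{-v_p(x)} = 5^{2} = 25.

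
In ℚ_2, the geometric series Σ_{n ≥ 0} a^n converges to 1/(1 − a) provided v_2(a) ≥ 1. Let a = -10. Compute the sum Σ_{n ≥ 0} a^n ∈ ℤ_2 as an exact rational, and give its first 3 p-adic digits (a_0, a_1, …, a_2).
Σ a^n = 1/(1 − a) = 1/11;  first 3 digits = (1, 1, 0)

v_2(a) = 1 ≥ 1, so the series converges in ℤ_2 to 1/(1 − a) = 1/(1 − (-10)) = 1/11. Expand this rational in ℤ_2: compute digits iteratively via d_i = x_i mod 2, x_{i+1} = (x_i − d_i)/2. The first 3 digits are (1, 1, 0).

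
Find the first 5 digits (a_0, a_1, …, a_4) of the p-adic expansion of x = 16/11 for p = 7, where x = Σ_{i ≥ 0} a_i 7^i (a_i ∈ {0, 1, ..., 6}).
(a_0, …, a_4) = (4, 6, 1, 1, 3)

v_7(16/11) = 0 (numerator and denominator both coprime to 7), so x ∈ ℤ_7^×. Compute digits iteratively via a_i = x_i mod 7, x_{i+1} = (x_i − a_i)/7, with x_0 = x:
  x_0 = 16/11;  a_0 = 4;  x_1 = (x_0 − 4)/7 = -4/11
  x_1 = -4/11;  a_1 = 6;  x_2 = (x_1 − 6)/7 = -10/11
  x_2 = -10/11;  a_2 = 1;  x_3 = (x_2 − 1)/7 = -3/11
  x_3 = -3/11;  a_3 = 1;  x_4 = (x_3 − 1)/7 = -2/11
  x_4 = -2/11;  a_4 = 3;  x_5 = (x_4 − 3)/7 = -5/11
Digits: (4, 6, 1, 1, 3).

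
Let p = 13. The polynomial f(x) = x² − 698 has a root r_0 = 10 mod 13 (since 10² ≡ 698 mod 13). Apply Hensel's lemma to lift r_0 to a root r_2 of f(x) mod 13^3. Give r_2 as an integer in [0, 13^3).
r_2 = 361 (mod 2197)

Hensel's recurrence: r_{i+1} = r_i − f(r_i)·(f′(r_i))^{-1} mod 13^{i+2}, with f′(x) = 2x. Iterate:
  r_0 = 10 (mod 13)
  r_1 = 23 (mod 169)
  r_2 = 361 (mod 2197)
Final: r_2 = 361, and one checks f(r_2) ≡ 0 mod 13^3.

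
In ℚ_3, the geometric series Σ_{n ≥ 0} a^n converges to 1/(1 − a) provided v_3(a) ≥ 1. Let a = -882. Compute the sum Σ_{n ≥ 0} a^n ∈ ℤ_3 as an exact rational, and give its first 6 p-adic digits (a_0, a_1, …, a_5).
Σ a^n = 1/(1 − a) = 1/883;  first 6 digits = (1, 0, 1, 0, 2, 2)

v_3(a) = 2 ≥ 1, so the series converges in ℤ_3 to 1/(1 − a) = 1/(1 − (-882)) = 1/883. Expand this rational in ℤ_3: compute digits iteratively via d_i = x_i mod 3, x_{i+1} = (x_i − d_i)/3. The first 6 digits are (1, 0, 1, 0, 2, 2).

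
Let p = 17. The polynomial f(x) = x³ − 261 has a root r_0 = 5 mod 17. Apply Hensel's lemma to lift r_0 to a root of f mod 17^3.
r_2 = 2708 (mod 4913)

Hensel: r_{i+1} = r_i − f(r_i)/f′(r_i) mod 17^{i+2}, where f′(x) = 3x². Iterate:
  r_0 = 5 (mod 17)
  r_1 = 107 (mod 289)
  r_2 = 2708 (mod 4913)
Final: r = 2708 with f(r) ≡ 0 mod 17^3.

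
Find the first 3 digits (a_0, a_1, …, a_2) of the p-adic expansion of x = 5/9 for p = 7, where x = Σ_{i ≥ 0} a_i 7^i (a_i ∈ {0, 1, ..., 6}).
(a_0, …, a_2) = (6, 0, 3)

v_7(5/9) = 0 (numerator and denominator both coprime to 7), so x ∈ ℤ_7^×. Compute digits iteratively via a_i = x_i mod 7, x_{i+1} = (x_i − a_i)/7, with x_0 = x:
  x_0 = 5/9;  a_0 = 6;  x_1 = (x_0 − 6)/7 = -7/9
  x_1 = -7/9;  a_1 = 0;  x_2 = (x_1 − 0)/7 = -1/9
  x_2 = -1/9;  a_2 = 3;  x_3 = (x_2 − 3)/7 = -4/9
Digits: (6, 0, 3).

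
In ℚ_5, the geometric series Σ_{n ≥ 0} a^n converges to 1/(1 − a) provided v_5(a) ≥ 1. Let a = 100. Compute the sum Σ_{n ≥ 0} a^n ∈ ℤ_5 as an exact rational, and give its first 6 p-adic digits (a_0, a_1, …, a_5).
Σ a^n = 1/(1 − a) = -1/99;  first 6 digits = (1, 0, 4, 0, 1, 3)

v_5(a) = 2 ≥ 1, so the series converges in ℤ_5 to 1/(1 − a) = 1/(1 − 100) = -1/99. Expand this rational in ℤ_5: compute digits iteratively via d_i = x_i mod 5, x_{i+1} = (x_i − d_i)/5. The first 6 digits are (1, 0, 4, 0, 1, 3).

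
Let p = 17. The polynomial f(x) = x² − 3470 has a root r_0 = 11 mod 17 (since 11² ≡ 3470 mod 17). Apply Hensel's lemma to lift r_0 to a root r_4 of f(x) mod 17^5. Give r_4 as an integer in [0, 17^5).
r_4 = 914152 (mod 1419857)

Hensel's recurrence: r_{i+1} = r_i − f(r_i)·(f′(r_i))^{-1} mod 17^{i+2}, with f′(x) = 2x. Iterate:
  r_0 = 11 (mod 17)
  r_1 = 45 (mod 289)
  r_2 = 334 (mod 4913)
  r_3 = 78942 (mod 83521)
  r_4 = 914152 (mod 1419857)
Final: r_4 = 914152, and one checks f(r_4) ≡ 0 mod 17^5.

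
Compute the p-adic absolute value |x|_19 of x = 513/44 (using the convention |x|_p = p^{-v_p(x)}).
|513/44|_19 = 1/19

Step 1 — compute v_19(x) by factoring powers of 19 out of the numerator and denominator: v_19(513/44) = 1. Step 2 — apply |x|_p = p^{-v_p(x)} = 19^{-1} = 1/19.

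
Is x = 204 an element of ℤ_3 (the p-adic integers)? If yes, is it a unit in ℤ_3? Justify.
x ∈ ℤ_3 but not a unit; v_3(x) = 1 > 0

ℤ_3 = {x ∈ ℚ_3 : v_3(x) ≥ 0} and ℤ_3^× = {x ∈ ℤ_3 : v_3(x) = 0}. Here v_3(204) = v_3(num) − v_3(den) = 1; compare against these criteria.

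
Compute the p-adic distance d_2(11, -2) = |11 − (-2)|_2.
d_2(11, -2) = 1

Step 1 — x − y = 11 − (-2) = 13. Step 2 — v_2(13) = 0 (factor: 13 = (2^0 · 13); the sign does not affect v_p). Step 3 — |x − y|_2 = 2^{0} = 1.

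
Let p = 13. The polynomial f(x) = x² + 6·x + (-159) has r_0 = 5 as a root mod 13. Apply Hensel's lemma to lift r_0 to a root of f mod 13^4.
r_3 = 5673 (mod 28561)

Hensel: r_{i+1} = r_i − f(r_i)·(f′(r_i))^{-1} mod 13^{i+2}, f′(x) = 2x + 6. Iterate:
  r_0 = 5 (mod 13)
  r_1 = 96 (mod 169)
  r_2 = 1279 (mod 2197)
  r_3 = 5673 (mod 28561)
Final: r = 5673 satisfies f(r) ≡ 0 mod 13^4.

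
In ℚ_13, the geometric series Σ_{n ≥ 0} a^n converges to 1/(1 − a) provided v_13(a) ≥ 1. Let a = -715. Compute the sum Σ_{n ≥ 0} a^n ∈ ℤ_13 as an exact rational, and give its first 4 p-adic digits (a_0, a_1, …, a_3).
Σ a^n = 1/(1 − a) = 1/716;  first 4 digits = (1, 10, 4, 10)

v_13(a) = 1 ≥ 1, so the series converges in ℤ_13 to 1/(1 − a) = 1/(1 − (-715)) = 1/716. Expand this rational in ℤ_13: compute digits iteratively via d_i = x_i mod 13, x_{i+1} = (x_i − d_i)/13. The first 4 digits are (1, 10, 4, 10).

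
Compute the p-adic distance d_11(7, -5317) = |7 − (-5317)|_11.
d_11(7, -5317) = 1/1331

Step 1 — x − y = 7 − (-5317) = 5324. Step 2 — v_11(5324) = 3 (factor: 5324 = (11^3 · 4); the sign does not affect v_p). Step 3 — |x − y|_11 = 11^{-3} = 1/1331.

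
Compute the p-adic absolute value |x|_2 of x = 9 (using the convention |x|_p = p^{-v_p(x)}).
|9|_2 = 1

Step 1 — compute v_2(x) by factoring powers of 2 out of the numerator and denominator: v_2(9) = 0. Step 2 — apply |x|_p = p^{-v_p(x)} = 2^{0} = 1.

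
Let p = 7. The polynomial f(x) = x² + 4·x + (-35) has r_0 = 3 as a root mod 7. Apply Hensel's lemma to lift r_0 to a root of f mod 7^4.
r_3 = 612 (mod 2401)

Hensel: r_{i+1} = r_i − f(r_i)·(f′(r_i))^{-1} mod 7^{i+2}, f′(x) = 2x + 4. Iterate:
  r_0 = 3 (mod 7)
  r_1 = 24 (mod 49)
  r_2 = 269 (mod 343)
  r_3 = 612 (mod 2401)
Final: r = 612 satisfies f(r) ≡ 0 mod 7^4.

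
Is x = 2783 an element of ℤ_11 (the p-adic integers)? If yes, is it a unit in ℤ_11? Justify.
x ∈ ℤ_11 but not a unit; v_11(x) = 2 > 0

ℤ_11 = {x ∈ ℚ_11 : v_11(x) ≥ 0} and ℤ_11^× = {x ∈ ℤ_11 : v_11(x) = 0}. Here v_11(2783) = v_11(num) − v_11(den) = 2; compare against these criteria.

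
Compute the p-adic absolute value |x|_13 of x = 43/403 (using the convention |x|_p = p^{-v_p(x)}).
|43/403|_13 = 13

Step 1 — compute v_13(x) by factoring powers of 13 out of the numerator and denominator: v_13(43/403) = -1. Step 2 — apply |x|_p = p^{-v_p(x)} = 13^{1} = 13.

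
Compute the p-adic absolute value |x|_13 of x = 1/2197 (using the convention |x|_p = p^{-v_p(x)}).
|1/2197|_13 = 2197

Step 1 — compute v_13(x) by factoring powers of 13 out of the numerator and denominator: v_13(1/2197) = -3. Step 2 — apply |x|_p = p^{-v_p(x)} = 13^{3} = 2197.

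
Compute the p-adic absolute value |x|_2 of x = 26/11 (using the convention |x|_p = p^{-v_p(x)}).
|26/11|_2 = 1/2

Step 1 — compute v_2(x) by factoring powers of 2 out of the numerator and denominator: v_2(26/11) = 1. Step 2 — apply |x|_p = p^{-v_p(x)} = 2^{-1} = 1/2.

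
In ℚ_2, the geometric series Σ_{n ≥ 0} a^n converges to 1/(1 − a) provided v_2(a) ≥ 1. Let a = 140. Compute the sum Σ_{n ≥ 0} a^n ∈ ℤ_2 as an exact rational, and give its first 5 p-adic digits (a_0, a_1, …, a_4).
Σ a^n = 1/(1 − a) = -1/139;  first 5 digits = (1, 0, 1, 1, 1)

v_2(a) = 2 ≥ 1, so the series converges in ℤ_2 to 1/(1 − a) = 1/(1 − 140) = -1/139. Expand this rational in ℤ_2: compute digits iteratively via d_i = x_i mod 2, x_{i+1} = (x_i − d_i)/2. The first 5 digits are (1, 0, 1, 1, 1).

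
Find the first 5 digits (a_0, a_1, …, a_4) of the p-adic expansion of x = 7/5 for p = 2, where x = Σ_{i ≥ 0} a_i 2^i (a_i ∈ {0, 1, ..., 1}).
(a_0, …, a_4) = (1, 1, 0, 1, 1)

v_2(7/5) = 0 (numerator and denominator both coprime to 2), so x ∈ ℤ_2^×. Compute digits iteratively via a_i = x_i mod 2, x_{i+1} = (x_i − a_i)/2, with x_0 = x:
  x_0 = 7/5;  a_0 = 1;  x_1 = (x_0 − 1)/2 = 1/5
  x_1 = 1/5;  a_1 = 1;  x_2 = (x_1 − 1)/2 = -2/5
  x_2 = -2/5;  a_2 = 0;  x_3 = (x_2 − 0)/2 = -1/5
  x_3 = -1/5;  a_3 = 1;  x_4 = (x_3 − 1)/2 = -3/5
  x_4 = -3/5;  a_4 = 1;  x_5 = (x_4 − 1)/2 = -4/5
Digits: (1, 1, 0, 1, 1).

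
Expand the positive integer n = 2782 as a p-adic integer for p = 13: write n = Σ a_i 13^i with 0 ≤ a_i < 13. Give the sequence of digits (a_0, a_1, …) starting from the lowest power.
(a_0, a_1, …) = (0, 6, 3, 1)

Repeated division by 13 gives the digits low-to-high: 2782 = 6·13^1 + 3·13^2 + 1·13^3. Digit sequence: (0, 6, 3, 1).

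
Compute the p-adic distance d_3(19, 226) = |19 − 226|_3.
d_3(19, 226) = 1/9

Step 1 — x − y = 19 − 226 = -207. Step 2 — v_3(-207) = 2 (factor: -207 = −(3^2 · 23); the sign does not affect v_p). Step 3 — |x − y|_3 = 3^{-2} = 1/9.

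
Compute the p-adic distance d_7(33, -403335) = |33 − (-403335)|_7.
d_7(33, -403335) = 1/16807

Step 1 — x − y = 33 − (-403335) = 403368. Step 2 — v_7(403368) = 5 (factor: 403368 = (7^5 · 24); the sign does not affect v_p). Step 3 — |x − y|_7 = 7^{-5} = 1/16807.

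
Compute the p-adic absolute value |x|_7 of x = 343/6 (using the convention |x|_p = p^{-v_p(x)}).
|343/6|_7 = 1/343

Step 1 — compute v_7(x) by factoring powers of 7 out of the numerator and denominator: v_7(343/6) = 3. Step 2 — apply |x|_p = p^{-v_p(x)} = 7^{-3} = 1/343.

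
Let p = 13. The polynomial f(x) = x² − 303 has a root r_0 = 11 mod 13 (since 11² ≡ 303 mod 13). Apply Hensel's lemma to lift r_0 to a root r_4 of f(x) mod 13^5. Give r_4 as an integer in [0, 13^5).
r_4 = 107703 (mod 371293)

Hensel's recurrence: r_{i+1} = r_i − f(r_i)·(f′(r_i))^{-1} mod 13^{i+2}, with f′(x) = 2x. Iterate:
  r_0 = 11 (mod 13)
  r_1 = 50 (mod 169)
  r_2 = 50 (mod 2197)
  r_3 = 22020 (mod 28561)
  r_4 = 107703 (mod 371293)
Final: r_4 = 107703, and one checks f(r_4) ≡ 0 mod 13^5.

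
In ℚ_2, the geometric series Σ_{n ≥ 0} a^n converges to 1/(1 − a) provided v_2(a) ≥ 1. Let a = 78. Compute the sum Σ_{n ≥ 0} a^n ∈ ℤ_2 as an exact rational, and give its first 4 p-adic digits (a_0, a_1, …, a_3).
Σ a^n = 1/(1 − a) = -1/77;  first 4 digits = (1, 1, 0, 1)

v_2(a) = 1 ≥ 1, so the series converges in ℤ_2 to 1/(1 − a) = 1/(1 − 78) = -1/77. Expand this rational in ℤ_2: compute digits iteratively via d_i = x_i mod 2, x_{i+1} = (x_i − d_i)/2. The first 4 digits are (1, 1, 0, 1).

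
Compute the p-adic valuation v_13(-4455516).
v_13(-4455516) = 5

v_13(n) is the largest exponent k such that 13^k divides n. Factor out: -4455516 = -13^5 · 12. (Sign doesn't affect v_p.) So v_13(-4455516) = 5.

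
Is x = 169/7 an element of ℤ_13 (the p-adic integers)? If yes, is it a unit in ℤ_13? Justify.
x ∈ ℤ_13 but not a unit; v_13(x) = 2 > 0

ℤ_13 = {x ∈ ℚ_13 : v_13(x) ≥ 0} and ℤ_13^× = {x ∈ ℤ_13 : v_13(x) = 0}. Here v_13(169/7) = v_13(num) − v_13(den) = 2; compare against these criteria.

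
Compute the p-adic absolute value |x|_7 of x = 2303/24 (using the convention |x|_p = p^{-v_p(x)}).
|2303/24|_7 = 1/49

Step 1 — compute v_7(x) by factoring powers of 7 out of the numerator and denominator: v_7(2303/24) = 2. Step 2 — apply |x|_p = p^{-v_p(x)} = 7^{-2} = 1/49.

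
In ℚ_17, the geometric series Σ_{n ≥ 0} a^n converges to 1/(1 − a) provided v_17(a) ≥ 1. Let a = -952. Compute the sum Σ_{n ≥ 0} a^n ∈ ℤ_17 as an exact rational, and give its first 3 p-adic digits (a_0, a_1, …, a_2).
Σ a^n = 1/(1 − a) = 1/953;  first 3 digits = (1, 12, 4)

v_17(a) = 1 ≥ 1, so the series converges in ℤ_17 to 1/(1 − a) = 1/(1 − (-952)) = 1/953. Expand this rational in ℤ_17: compute digits iteratively via d_i = x_i mod 17, x_{i+1} = (x_i − d_i)/17. The first 3 digits are (1, 12, 4).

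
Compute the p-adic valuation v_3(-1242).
v_3(-1242) = 3

v_3(n) is the largest exponent k such that 3^k divides n. Factor out: -1242 = -3^3 · 46. (Sign doesn't affect v_p.) So v_3(-1242) = 3.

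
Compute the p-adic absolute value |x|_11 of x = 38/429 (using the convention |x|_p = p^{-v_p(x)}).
|38/429|_11 = 11

Step 1 — compute v_11(x) by factoring powers of 11 out of the numerator and denominator: v_11(38/429) = -1. Step 2 — apply |x|_p = p^{-v_p(x)} = 11^{1} = 11.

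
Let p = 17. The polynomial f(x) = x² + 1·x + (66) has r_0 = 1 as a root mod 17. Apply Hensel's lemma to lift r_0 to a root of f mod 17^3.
r_2 = 171 (mod 4913)

Hensel: r_{i+1} = r_i − f(r_i)·(f′(r_i))^{-1} mod 17^{i+2}, f′(x) = 2x + 1. Iterate:
  r_0 = 1 (mod 17)
  r_1 = 171 (mod 289)
  r_2 = 171 (mod 4913)
Final: r = 171 satisfies f(r) ≡ 0 mod 17^3.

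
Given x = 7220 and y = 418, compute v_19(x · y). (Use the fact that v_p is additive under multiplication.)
v_19(3017960) = 3

v_p(x) = 2 (factor: 7220 = 19^2 · 20); v_p(y) = 1 (factor: 418 = 19^1 · 22). Additivity: v_p(xy) = v_p(x) + v_p(y) = 2 + 1 = 3. (Direct check: xy = 3017960 = 19^3 · (440).)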